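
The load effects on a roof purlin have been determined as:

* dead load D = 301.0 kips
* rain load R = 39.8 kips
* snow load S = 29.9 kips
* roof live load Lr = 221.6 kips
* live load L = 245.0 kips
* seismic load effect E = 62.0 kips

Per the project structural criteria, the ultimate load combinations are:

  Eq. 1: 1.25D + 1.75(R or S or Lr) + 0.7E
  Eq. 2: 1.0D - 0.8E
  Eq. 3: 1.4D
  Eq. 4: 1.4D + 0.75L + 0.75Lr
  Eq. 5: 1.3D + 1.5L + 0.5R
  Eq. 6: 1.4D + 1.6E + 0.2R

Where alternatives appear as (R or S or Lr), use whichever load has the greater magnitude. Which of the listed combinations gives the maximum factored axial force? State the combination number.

(R or S or Lr) → Lr = 221.6 kips.
Eq. 1: 1.25(301.0) + 1.75(221.6) + 0.7(62.0) = 376.25 + 387.80 + 43.40 = 807.45
Eq. 2: 1.0(301.0) - 0.8(62.0) = 301.00 - 49.60 = 251.40
Eq. 3: 1.4(301.0) = 421.40
Eq. 4: 1.4(301.0) + 0.75(245.0) + 0.75(221.6) = 421.40 + 183.75 + 166.20 = 771.35
Eq. 5: 1.3(301.0) + 1.5(245.0) + 0.5(39.8) = 391.30 + 367.50 + 19.90 = 778.70
Eq. 6: 1.4(301.0) + 1.6(62.0) + 0.2(39.8) = 421.40 + 99.20 + 7.96 = 528.56
The largest value is 807.45 kips from combination 1.

Combination 1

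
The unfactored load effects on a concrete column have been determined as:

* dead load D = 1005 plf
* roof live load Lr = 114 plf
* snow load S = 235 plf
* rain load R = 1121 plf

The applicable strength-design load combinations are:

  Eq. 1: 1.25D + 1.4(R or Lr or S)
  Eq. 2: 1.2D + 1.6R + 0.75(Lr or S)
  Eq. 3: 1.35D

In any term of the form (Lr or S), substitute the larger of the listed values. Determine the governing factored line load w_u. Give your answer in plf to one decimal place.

3175.9 plf

(R or Lr or S) → R = 1121 plf; (Lr or S) → S = 235 plf.
Eq. 1: 1.25(1005) + 1.4(1121) = 2825.7
Eq. 2: 1.2(1005) + 1.6(1121) + 0.75(235) = 3175.9
Eq. 3: 1.35(1005) = 1356.8
The controlling combination is 2, giving 3175.9 plf.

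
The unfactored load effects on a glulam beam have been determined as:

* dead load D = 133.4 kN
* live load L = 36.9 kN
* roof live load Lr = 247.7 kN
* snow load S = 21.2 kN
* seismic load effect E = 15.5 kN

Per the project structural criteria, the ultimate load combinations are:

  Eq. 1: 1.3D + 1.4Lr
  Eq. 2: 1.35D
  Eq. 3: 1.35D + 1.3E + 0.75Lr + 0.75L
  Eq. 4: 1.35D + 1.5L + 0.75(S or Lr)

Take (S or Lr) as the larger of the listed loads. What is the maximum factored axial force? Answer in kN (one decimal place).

(S or Lr) → Lr = 247.7 kN.
Eq. 1: 1.3(133.4) + 1.4(247.7) = 173.4 + 346.8 = 520.2
Eq. 2: 1.35(133.4) = 180.1
Eq. 3: 1.35(133.4) + 1.3(15.5) + 0.75(247.7) + 0.75(36.9) = 413.7
Eq. 4: 1.35(133.4) + 1.5(36.9) + 0.75(247.7) = 421.2
Combination 1 governs: N_u = 520.2 kN.

520.2 kN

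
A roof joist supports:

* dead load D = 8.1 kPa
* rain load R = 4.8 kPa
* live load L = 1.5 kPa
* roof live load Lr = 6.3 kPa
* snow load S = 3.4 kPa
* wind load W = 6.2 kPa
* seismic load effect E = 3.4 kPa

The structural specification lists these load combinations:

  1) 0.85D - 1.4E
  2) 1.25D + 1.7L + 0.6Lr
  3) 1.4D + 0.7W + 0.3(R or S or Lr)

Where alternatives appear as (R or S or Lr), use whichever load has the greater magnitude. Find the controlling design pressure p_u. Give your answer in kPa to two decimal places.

(R or S or Lr) → Lr = 6.3 kPa.
1) 0.85(8.1) - 1.4(3.4) = 2.13
2) 1.25(8.1) + 1.7(1.5) + 0.6(6.3) = 16.46
3) 1.4(8.1) + 0.7(6.2) + 0.3(6.3) = 17.57
The controlling combination is 3, giving 17.57 kPa.

17.57 kPa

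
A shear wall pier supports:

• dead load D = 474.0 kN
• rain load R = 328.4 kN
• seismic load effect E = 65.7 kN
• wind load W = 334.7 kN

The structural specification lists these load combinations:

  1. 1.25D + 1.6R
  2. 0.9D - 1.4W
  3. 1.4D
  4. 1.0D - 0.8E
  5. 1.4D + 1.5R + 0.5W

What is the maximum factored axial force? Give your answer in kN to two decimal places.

1. 1.25(474.0) + 1.6(328.4) = 1117.94
2. 0.9(474.0) - 1.4(334.7) = -41.98
3. 1.4(474.0) = 663.60
4. 1.0(474.0) - 0.8(65.7) = 421.44
5. 1.4(474.0) + 1.5(328.4) + 0.5(334.7) = 1323.55
Combination 5 governs: N_u = 1323.55 kN.

1323.55 kN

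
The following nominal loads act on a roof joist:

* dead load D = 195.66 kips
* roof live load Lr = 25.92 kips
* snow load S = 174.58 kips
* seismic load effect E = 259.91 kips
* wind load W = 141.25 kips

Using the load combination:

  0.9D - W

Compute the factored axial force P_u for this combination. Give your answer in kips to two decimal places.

0.9(195.66) - 1.0(141.25) = 176.09 - 141.25 = 34.84
P_u = 34.84 kips.

34.84 kips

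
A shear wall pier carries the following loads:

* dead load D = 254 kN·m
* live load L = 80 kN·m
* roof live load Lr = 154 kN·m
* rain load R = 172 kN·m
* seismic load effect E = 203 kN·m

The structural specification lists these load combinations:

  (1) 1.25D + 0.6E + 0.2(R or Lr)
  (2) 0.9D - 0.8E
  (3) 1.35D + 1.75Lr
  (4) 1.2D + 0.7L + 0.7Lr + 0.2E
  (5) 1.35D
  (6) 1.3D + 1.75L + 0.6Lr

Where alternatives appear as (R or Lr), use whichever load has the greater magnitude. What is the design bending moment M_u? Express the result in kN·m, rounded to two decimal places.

612.40 kN·m

(R or Lr) → R = 172 kN·m.
(1) 1.25(254) + 0.6(203) + 0.2(172) = 317.50 + 121.80 + 34.40 = 473.70
(2) 0.9(254) - 0.8(203) = 228.60 - 162.40 = 66.20
(3) 1.35(254) + 1.75(154) = 342.90 + 269.50 = 612.40
(4) 1.2(254) + 0.7(80) + 0.7(154) + 0.2(203) = 304.80 + 56.00 + 107.80 + 40.60 = 509.20
(5) 1.35(254) = 342.90
(6) 1.3(254) + 1.75(80) + 0.6(154) = 330.20 + 140.00 + 92.40 = 562.60
Combination 3 governs: M_u = 612.40 kN·m.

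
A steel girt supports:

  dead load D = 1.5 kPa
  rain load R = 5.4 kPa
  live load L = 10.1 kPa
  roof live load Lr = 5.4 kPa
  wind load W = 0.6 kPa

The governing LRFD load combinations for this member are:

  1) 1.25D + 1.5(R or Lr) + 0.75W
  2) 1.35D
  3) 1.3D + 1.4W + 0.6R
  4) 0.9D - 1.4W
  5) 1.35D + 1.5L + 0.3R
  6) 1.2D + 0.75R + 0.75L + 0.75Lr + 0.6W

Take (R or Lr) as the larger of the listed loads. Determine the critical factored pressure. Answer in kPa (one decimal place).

18.8 kPa

(R or Lr) → R = 5.4 kPa.
1) 1.25(1.5) + 1.5(5.4) + 0.75(0.6) = 10.4
2) 1.35(1.5) = 2.0
3) 1.3(1.5) + 1.4(0.6) + 0.6(5.4) = 2.0 + 0.8 + 3.2 = 6.0
4) 0.9(1.5) - 1.4(0.6) = 0.5
5) 1.35(1.5) + 1.5(10.1) + 0.3(5.4) = 2.0 + 15.2 + 1.6 = 18.8
6) 1.2(1.5) + 0.75(5.4) + 0.75(10.1) + 0.75(5.4) + 0.6(0.6) = 17.8
The controlling combination is 5, giving 18.8 kPa.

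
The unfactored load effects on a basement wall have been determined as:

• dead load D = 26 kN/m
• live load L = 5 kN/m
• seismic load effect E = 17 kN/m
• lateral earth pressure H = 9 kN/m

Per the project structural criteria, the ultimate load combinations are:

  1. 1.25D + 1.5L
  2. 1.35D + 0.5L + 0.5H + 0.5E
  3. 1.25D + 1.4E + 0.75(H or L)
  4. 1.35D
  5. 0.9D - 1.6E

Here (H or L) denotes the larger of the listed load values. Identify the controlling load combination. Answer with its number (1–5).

Combination 3

(H or L) → H = 9 kN/m.
1. 1.25(26) + 1.5(5) = 32.50 + 7.50 = 40.00
2. 1.35(26) + 0.5(5) + 0.5(9) + 0.5(17) = 35.10 + 2.50 + 4.50 + 8.50 = 50.60
3. 1.25(26) + 1.4(17) + 0.75(9) = 32.50 + 23.80 + 6.75 = 63.05
4. 1.35(26) = 35.10
5. 0.9(26) - 1.6(17) = 23.40 - 27.20 = -3.80
The largest value is 63.05 kN/m from combination 3.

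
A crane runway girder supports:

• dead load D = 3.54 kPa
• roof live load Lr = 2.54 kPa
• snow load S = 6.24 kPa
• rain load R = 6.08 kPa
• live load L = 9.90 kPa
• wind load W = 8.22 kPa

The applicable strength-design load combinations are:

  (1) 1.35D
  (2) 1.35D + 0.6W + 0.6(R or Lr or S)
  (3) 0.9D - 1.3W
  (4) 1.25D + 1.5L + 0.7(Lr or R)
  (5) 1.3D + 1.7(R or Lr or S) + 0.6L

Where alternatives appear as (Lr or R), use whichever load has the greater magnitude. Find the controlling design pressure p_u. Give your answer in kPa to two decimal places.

23.53 kPa

(R or Lr or S) → S = 6.24 kPa; (Lr or R) → R = 6.08 kPa.
(1) 1.35(3.54) = 4.78
(2) 1.35(3.54) + 0.6(8.22) + 0.6(6.24) = 13.46
(3) 0.9(3.54) - 1.3(8.22) = 3.19 - 10.69 = -7.50
(4) 1.25(3.54) + 1.5(9.90) + 0.7(6.08) = 23.53
(5) 1.3(3.54) + 1.7(6.24) + 0.6(9.90) = 4.60 + 10.61 + 5.94 = 21.15
Combination 4 governs: p_u = 23.53 kPa.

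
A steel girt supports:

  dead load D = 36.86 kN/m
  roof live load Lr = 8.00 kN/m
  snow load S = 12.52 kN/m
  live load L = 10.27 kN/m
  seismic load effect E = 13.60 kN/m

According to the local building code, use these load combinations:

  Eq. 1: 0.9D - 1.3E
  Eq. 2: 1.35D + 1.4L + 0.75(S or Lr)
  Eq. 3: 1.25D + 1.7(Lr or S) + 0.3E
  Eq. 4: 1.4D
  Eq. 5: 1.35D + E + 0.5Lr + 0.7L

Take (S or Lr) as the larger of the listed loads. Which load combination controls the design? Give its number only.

(S or Lr) → S = 12.52 kN/m; (Lr or S) → S = 12.52 kN/m.
Eq. 1: 0.9(36.86) - 1.3(13.60) = 33.17 - 17.68 = 15.49
Eq. 2: 1.35(36.86) + 1.4(10.27) + 0.75(12.52) = 49.76 + 14.38 + 9.39 = 73.53
Eq. 3: 1.25(36.86) + 1.7(12.52) + 0.3(13.60) = 46.08 + 21.28 + 4.08 = 71.44
Eq. 4: 1.4(36.86) = 51.60
Eq. 5: 1.35(36.86) + 1.0(13.60) + 0.5(8.00) + 0.7(10.27) = 49.76 + 13.60 + 4.00 + 7.19 = 74.55
The largest value is 74.55 kN/m from combination 5.

Combination 5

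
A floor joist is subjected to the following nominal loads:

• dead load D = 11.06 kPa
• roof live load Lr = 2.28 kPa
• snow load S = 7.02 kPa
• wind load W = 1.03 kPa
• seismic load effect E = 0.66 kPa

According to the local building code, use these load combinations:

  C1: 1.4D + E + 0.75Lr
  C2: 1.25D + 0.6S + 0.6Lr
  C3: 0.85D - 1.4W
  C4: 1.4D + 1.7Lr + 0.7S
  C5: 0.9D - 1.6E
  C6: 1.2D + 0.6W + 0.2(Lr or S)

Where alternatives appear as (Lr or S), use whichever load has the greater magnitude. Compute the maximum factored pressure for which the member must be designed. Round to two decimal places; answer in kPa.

24.27 kPa

(Lr or S) → S = 7.02 kPa.
C1: 1.4(11.06) + 1.0(0.66) + 0.75(2.28) = 15.48 + 0.66 + 1.71 = 17.85
C2: 1.25(11.06) + 0.6(7.02) + 0.6(2.28) = 13.83 + 4.21 + 1.37 = 19.41
C3: 0.85(11.06) - 1.4(1.03) = 9.40 - 1.44 = 7.96
C4: 1.4(11.06) + 1.7(2.28) + 0.7(7.02) = 15.48 + 3.88 + 4.91 = 24.27
C5: 0.9(11.06) - 1.6(0.66) = 8.90
C6: 1.2(11.06) + 0.6(1.03) + 0.2(7.02) = 13.27 + 0.62 + 1.40 = 15.29
The controlling combination is 4, giving 24.27 kPa.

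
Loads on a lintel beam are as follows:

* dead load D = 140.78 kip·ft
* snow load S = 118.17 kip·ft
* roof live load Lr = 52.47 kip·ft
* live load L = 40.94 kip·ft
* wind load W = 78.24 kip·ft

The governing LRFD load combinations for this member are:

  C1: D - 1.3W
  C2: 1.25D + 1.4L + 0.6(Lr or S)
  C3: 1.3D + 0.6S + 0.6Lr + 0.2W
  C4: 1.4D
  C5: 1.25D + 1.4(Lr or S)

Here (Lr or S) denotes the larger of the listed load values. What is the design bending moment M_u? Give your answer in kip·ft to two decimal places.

341.41 kip·ft

(Lr or S) → S = 118.17 kip·ft.
C1: 1.0(140.78) - 1.3(78.24) = 140.78 - 101.71 = 39.07
C2: 1.25(140.78) + 1.4(40.94) + 0.6(118.17) = 304.19
C3: 1.3(140.78) + 0.6(118.17) + 0.6(52.47) + 0.2(78.24) = 301.05
C4: 1.4(140.78) = 197.09
C5: 1.25(140.78) + 1.4(118.17) = 341.41
The controlling combination is 5, giving 341.41 kip·ft.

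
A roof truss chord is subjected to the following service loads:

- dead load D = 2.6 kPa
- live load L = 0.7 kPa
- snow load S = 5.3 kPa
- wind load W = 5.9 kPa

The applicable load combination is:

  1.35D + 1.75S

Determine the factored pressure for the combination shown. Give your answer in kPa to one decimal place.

12.8 kPa

1.35(2.6) + 1.75(5.3) = 12.8
p_u = 12.8 kPa.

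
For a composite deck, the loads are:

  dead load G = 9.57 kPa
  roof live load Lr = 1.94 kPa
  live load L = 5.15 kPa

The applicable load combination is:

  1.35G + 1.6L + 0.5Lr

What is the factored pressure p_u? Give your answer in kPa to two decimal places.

1.35(9.57) + 1.6(5.15) + 0.5(1.94) = 12.92 + 8.24 + 0.97 = 22.13
p_u = 22.13 kPa.

22.13 kPa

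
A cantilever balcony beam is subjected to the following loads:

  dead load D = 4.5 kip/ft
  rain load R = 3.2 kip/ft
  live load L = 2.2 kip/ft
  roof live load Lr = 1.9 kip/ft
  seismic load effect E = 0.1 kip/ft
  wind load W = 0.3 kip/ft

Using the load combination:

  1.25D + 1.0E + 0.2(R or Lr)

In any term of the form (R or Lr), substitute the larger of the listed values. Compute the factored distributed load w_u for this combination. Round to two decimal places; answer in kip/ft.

6.37 kip/ft

(R or Lr) → R = 3.2 kip/ft.
1.25(4.5) + 1.0(0.1) + 0.2(3.2) = 5.63 + 0.10 + 0.64 = 6.37
w_u = 6.37 kip/ft.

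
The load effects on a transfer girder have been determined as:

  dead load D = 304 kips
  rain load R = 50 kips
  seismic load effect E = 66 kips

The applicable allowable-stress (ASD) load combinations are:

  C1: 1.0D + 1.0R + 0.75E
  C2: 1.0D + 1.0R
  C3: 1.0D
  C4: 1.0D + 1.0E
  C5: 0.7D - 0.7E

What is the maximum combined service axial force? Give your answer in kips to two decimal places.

403.50 kips

C1: 1.0(304) + 1.0(50) + 0.75(66) = 304.00 + 50.00 + 49.50 = 403.50
C2: 1.0(304) + 1.0(50) = 304.00 + 50.00 = 354.00
C3: 1.0(304) = 304.00
C4: 1.0(304) + 1.0(66) = 304.00 + 66.00 = 370.00
C5: 0.7(304) - 0.7(66) = 212.80 - 46.20 = 166.60
The controlling combination is 1, giving 403.50 kips.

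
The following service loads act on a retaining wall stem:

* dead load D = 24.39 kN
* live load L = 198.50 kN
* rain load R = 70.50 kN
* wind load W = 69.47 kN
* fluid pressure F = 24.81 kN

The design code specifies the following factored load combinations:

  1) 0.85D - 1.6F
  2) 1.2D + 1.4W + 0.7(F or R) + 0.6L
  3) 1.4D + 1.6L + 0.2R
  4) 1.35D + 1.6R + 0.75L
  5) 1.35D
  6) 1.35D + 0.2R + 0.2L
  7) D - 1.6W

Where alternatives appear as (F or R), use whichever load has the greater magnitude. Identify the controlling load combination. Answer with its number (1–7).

(F or R) → R = 70.50 kN.
1) 0.85(24.39) - 1.6(24.81) = -18.96
2) 1.2(24.39) + 1.4(69.47) + 0.7(70.50) + 0.6(198.50) = 294.98
3) 1.4(24.39) + 1.6(198.50) + 0.2(70.50) = 365.85
4) 1.35(24.39) + 1.6(70.50) + 0.75(198.50) = 294.60
5) 1.35(24.39) = 32.93
6) 1.35(24.39) + 0.2(70.50) + 0.2(198.50) = 86.73
7) 1.0(24.39) - 1.6(69.47) = -86.76
The largest value is 365.85 kN from combination 3.

Combination 3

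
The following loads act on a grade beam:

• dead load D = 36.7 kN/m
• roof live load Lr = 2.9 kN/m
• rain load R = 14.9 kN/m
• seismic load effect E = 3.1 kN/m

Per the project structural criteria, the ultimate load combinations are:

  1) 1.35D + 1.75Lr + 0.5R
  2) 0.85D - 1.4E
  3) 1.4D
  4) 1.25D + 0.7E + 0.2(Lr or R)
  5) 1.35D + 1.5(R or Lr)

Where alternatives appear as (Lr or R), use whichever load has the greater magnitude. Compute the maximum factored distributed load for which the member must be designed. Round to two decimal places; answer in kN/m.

(Lr or R) → R = 14.9 kN/m; (R or Lr) → R = 14.9 kN/m.
1) 1.35(36.7) + 1.75(2.9) + 0.5(14.9) = 62.07
2) 0.85(36.7) - 1.4(3.1) = 26.86
3) 1.4(36.7) = 51.38
4) 1.25(36.7) + 0.7(3.1) + 0.2(14.9) = 51.03
5) 1.35(36.7) + 1.5(14.9) = 71.90
Combination 5 governs: w_u = 71.90 kN/m.

71.90 kN/m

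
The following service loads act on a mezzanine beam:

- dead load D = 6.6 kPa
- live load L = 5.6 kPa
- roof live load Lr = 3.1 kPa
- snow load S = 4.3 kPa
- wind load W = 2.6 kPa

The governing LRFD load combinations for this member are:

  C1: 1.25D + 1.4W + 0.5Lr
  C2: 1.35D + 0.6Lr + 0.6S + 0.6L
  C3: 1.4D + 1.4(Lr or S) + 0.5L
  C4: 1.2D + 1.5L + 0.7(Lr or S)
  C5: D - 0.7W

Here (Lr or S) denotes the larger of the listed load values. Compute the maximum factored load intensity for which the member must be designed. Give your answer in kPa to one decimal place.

(Lr or S) → S = 4.3 kPa.
C1: 1.25(6.6) + 1.4(2.6) + 0.5(3.1) = 13.4
C2: 1.35(6.6) + 0.6(3.1) + 0.6(4.3) + 0.6(5.6) = 16.7
C3: 1.4(6.6) + 1.4(4.3) + 0.5(5.6) = 18.1
C4: 1.2(6.6) + 1.5(5.6) + 0.7(4.3) = 19.3
C5: 1.0(6.6) - 0.7(2.6) = 4.8
The controlling combination is 4, giving 19.3 kPa.

19.3 kPa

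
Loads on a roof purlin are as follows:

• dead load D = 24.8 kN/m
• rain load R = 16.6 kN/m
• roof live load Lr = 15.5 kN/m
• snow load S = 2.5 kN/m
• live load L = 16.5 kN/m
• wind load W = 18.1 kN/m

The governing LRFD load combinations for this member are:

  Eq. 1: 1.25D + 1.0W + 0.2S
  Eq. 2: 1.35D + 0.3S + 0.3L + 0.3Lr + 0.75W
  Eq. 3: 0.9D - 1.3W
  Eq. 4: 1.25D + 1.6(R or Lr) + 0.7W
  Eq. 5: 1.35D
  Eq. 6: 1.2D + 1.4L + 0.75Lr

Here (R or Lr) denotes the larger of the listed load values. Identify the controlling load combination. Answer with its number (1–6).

(R or Lr) → R = 16.6 kN/m.
Eq. 1: 1.25(24.8) + 1.0(18.1) + 0.2(2.5) = 31.0 + 18.1 + 0.5 = 49.6
Eq. 2: 1.35(24.8) + 0.3(2.5) + 0.3(16.5) + 0.3(15.5) + 0.75(18.1) = 57.4
Eq. 3: 0.9(24.8) - 1.3(18.1) = 22.3 - 23.5 = -1.2
Eq. 4: 1.25(24.8) + 1.6(16.6) + 0.7(18.1) = 70.2
Eq. 5: 1.35(24.8) = 33.5
Eq. 6: 1.2(24.8) + 1.4(16.5) + 0.75(15.5) = 29.8 + 23.1 + 11.6 = 64.5
The largest value is 70.2 kN/m from combination 4.

Combination 4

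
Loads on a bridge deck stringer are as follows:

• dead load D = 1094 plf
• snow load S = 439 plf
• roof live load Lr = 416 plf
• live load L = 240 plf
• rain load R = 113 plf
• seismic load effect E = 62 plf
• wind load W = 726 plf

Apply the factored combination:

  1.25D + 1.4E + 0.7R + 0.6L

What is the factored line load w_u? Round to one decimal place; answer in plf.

1.25(1094) + 1.4(62) + 0.7(113) + 0.6(240) = 1677.4
w_u = 1677.4 plf.

1677.4 plf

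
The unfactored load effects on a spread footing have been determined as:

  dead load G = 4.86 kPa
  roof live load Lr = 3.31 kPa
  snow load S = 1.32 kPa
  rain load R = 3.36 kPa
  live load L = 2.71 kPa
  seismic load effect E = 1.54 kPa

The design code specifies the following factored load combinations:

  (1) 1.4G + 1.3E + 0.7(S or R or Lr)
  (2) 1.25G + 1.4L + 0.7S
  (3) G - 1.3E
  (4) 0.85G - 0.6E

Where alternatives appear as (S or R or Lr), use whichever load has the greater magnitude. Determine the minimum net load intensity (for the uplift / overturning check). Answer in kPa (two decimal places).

2.86 kPa

(S or R or Lr) → R = 3.36 kPa.
(1) 1.4(4.86) + 1.3(1.54) + 0.7(3.36) = 11.16
(2) 1.25(4.86) + 1.4(2.71) + 0.7(1.32) = 6.08 + 3.79 + 0.92 = 10.79
(3) 1.0(4.86) - 1.3(1.54) = 4.86 - 2.00 = 2.86
(4) 0.85(4.86) - 0.6(1.54) = 4.13 - 0.92 = 3.21
Combination 3 gives the minimum: 2.86 kPa.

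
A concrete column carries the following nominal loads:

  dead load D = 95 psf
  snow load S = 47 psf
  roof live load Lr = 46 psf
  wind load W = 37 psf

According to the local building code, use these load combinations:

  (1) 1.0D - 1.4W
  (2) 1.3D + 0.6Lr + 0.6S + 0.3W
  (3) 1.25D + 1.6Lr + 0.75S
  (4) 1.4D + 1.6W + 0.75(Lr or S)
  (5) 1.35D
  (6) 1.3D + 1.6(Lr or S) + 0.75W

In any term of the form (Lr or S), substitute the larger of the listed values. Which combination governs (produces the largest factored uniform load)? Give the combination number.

Combination 3

(Lr or S) → S = 47 psf.
(1) 1.0(95) - 1.4(37) = 95.00 - 51.80 = 43.20
(2) 1.3(95) + 0.6(46) + 0.6(47) + 0.3(37) = 123.50 + 27.60 + 28.20 + 11.10 = 190.40
(3) 1.25(95) + 1.6(46) + 0.75(47) = 118.75 + 73.60 + 35.25 = 227.60
(4) 1.4(95) + 1.6(37) + 0.75(47) = 133.00 + 59.20 + 35.25 = 227.45
(5) 1.35(95) = 128.25
(6) 1.3(95) + 1.6(47) + 0.75(37) = 123.50 + 75.20 + 27.75 = 226.45
The largest value is 227.60 psf from combination 3.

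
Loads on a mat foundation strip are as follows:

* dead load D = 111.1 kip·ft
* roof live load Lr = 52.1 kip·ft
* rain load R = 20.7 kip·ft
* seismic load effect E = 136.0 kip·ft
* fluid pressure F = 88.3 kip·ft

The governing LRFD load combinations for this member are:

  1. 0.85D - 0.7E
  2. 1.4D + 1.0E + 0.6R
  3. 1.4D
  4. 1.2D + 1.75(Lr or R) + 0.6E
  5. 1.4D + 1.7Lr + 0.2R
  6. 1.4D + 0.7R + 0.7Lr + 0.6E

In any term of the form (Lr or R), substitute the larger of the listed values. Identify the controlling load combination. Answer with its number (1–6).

(Lr or R) → Lr = 52.1 kip·ft.
1. 0.85(111.1) - 0.7(136.0) = -0.8
2. 1.4(111.1) + 1.0(136.0) + 0.6(20.7) = 304.0
3. 1.4(111.1) = 155.5
4. 1.2(111.1) + 1.75(52.1) + 0.6(136.0) = 306.1
5. 1.4(111.1) + 1.7(52.1) + 0.2(20.7) = 248.3
6. 1.4(111.1) + 0.7(20.7) + 0.7(52.1) + 0.6(136.0) = 288.1
The largest value is 306.1 kip·ft from combination 4.

Combination 4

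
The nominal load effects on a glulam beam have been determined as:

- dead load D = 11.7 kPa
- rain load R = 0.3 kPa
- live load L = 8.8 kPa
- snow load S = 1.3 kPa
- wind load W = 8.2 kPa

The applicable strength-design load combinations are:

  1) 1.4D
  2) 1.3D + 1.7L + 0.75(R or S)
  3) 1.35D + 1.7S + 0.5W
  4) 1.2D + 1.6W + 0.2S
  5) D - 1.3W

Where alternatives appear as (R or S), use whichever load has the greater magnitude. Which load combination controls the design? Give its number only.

Combination 2

(R or S) → S = 1.3 kPa.
1) 1.4(11.7) = 16.4
2) 1.3(11.7) + 1.7(8.8) + 0.75(1.3) = 31.1
3) 1.35(11.7) + 1.7(1.3) + 0.5(8.2) = 22.1
4) 1.2(11.7) + 1.6(8.2) + 0.2(1.3) = 27.4
5) 1.0(11.7) - 1.3(8.2) = 1.0
The largest value is 31.1 kPa from combination 2.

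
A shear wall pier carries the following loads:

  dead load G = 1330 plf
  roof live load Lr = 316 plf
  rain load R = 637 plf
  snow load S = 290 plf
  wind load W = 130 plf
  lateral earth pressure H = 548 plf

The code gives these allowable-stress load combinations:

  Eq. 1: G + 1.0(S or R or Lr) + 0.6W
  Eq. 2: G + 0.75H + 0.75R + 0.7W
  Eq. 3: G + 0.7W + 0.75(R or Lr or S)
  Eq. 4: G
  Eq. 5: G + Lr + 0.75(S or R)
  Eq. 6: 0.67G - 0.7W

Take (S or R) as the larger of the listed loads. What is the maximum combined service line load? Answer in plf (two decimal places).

(S or R or Lr) → R = 637 plf; (R or Lr or S) → R = 637 plf; (S or R) → R = 637 plf.
Eq. 1: 1.0(1330) + 1.0(637) + 0.6(130) = 1330.00 + 637.00 + 78.00 = 2045.00
Eq. 2: 1.0(1330) + 0.75(548) + 0.75(637) + 0.7(130) = 1330.00 + 411.00 + 477.75 + 91.00 = 2309.75
Eq. 3: 1.0(1330) + 0.7(130) + 0.75(637) = 1330.00 + 91.00 + 477.75 = 1898.75
Eq. 4: 1.0(1330) = 1330.00
Eq. 5: 1.0(1330) + 1.0(316) + 0.75(637) = 1330.00 + 316.00 + 477.75 = 2123.75
Eq. 6: 0.67(1330) - 0.7(130) = 891.10 - 91.00 = 800.10
Maximum is from combination 2.

2309.75 plf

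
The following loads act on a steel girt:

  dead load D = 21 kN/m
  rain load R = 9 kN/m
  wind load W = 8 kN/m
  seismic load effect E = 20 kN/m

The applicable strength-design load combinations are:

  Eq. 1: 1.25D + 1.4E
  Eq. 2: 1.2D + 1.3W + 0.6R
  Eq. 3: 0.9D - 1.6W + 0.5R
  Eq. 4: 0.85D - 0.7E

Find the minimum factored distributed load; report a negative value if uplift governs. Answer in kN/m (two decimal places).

Eq. 1: 1.25(21) + 1.4(20) = 54.25
Eq. 2: 1.2(21) + 1.3(8) + 0.6(9) = 41.00
Eq. 3: 0.9(21) - 1.6(8) + 0.5(9) = 10.60
Eq. 4: 0.85(21) - 0.7(20) = 3.85
Combination 4 gives the minimum: 3.85 kN/m.

3.85 kN/m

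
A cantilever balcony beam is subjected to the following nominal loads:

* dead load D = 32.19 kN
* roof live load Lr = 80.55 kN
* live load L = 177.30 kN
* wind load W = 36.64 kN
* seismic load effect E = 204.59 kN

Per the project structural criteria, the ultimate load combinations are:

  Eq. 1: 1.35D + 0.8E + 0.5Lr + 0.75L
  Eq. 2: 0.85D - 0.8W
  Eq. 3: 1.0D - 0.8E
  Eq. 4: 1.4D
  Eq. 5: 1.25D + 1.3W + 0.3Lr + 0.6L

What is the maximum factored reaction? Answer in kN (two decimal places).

380.38 kN

Eq. 1: 1.35(32.19) + 0.8(204.59) + 0.5(80.55) + 0.75(177.30) = 380.38
Eq. 2: 0.85(32.19) - 0.8(36.64) = -1.95
Eq. 3: 1.0(32.19) - 0.8(204.59) = -131.48
Eq. 4: 1.4(32.19) = 45.07
Eq. 5: 1.25(32.19) + 1.3(36.64) + 0.3(80.55) + 0.6(177.30) = 218.41
Combination 1 governs: V_u = 380.38 kN.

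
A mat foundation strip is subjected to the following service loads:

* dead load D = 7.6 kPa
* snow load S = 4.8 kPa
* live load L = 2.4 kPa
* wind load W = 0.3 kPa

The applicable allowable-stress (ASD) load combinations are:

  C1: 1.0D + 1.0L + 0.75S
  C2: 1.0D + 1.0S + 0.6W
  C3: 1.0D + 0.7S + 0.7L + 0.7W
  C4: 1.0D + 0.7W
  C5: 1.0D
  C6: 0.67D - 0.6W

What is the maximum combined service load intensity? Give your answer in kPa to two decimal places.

C1: 1.0(7.6) + 1.0(2.4) + 0.75(4.8) = 13.60
C2: 1.0(7.6) + 1.0(4.8) + 0.6(0.3) = 12.58
C3: 1.0(7.6) + 0.7(4.8) + 0.7(2.4) + 0.7(0.3) = 12.85
C4: 1.0(7.6) + 0.7(0.3) = 7.81
C5: 1.0(7.6) = 7.60
C6: 0.67(7.6) - 0.6(0.3) = 4.91
The controlling combination is 1, giving 13.60 kPa.

13.60 kPa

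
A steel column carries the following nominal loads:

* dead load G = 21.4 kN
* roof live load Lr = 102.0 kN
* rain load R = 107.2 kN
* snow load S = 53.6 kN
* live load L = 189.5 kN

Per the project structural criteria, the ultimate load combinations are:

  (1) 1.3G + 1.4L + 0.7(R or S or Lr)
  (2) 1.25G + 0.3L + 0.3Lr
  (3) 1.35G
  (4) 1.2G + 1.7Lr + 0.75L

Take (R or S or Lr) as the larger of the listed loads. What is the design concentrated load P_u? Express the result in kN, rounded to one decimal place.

(R or S or Lr) → R = 107.2 kN.
(1) 1.3(21.4) + 1.4(189.5) + 0.7(107.2) = 368.2
(2) 1.25(21.4) + 0.3(189.5) + 0.3(102.0) = 114.2
(3) 1.35(21.4) = 28.9
(4) 1.2(21.4) + 1.7(102.0) + 0.75(189.5) = 25.7 + 173.4 + 142.1 = 341.2
Combination 1 governs: P_u = 368.2 kN.

368.2 kN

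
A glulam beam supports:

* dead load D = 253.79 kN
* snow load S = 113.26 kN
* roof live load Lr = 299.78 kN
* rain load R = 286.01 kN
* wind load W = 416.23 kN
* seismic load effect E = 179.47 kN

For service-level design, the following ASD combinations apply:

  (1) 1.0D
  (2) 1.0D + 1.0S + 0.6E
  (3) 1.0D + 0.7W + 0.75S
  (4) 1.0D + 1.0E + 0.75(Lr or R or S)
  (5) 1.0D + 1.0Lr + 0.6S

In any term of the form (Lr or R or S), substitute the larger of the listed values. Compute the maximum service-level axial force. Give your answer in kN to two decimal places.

658.10 kN

(Lr or R or S) → Lr = 299.78 kN.
(1) 1.0(253.79) = 253.79
(2) 1.0(253.79) + 1.0(113.26) + 0.6(179.47) = 474.73
(3) 1.0(253.79) + 0.7(416.23) + 0.75(113.26) = 630.10
(4) 1.0(253.79) + 1.0(179.47) + 0.75(299.78) = 658.10
(5) 1.0(253.79) + 1.0(299.78) + 0.6(113.26) = 621.53
The controlling combination is 4, giving 658.10 kN.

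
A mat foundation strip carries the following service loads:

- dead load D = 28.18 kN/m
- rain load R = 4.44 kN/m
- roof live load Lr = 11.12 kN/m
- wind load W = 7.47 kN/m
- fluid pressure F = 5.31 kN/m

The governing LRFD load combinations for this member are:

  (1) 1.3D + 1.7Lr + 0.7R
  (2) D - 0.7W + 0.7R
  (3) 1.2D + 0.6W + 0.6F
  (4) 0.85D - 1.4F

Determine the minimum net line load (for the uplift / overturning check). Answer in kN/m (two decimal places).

(1) 1.3(28.18) + 1.7(11.12) + 0.7(4.44) = 58.65
(2) 1.0(28.18) - 0.7(7.47) + 0.7(4.44) = 28.18 - 5.23 + 3.11 = 26.06
(3) 1.2(28.18) + 0.6(7.47) + 0.6(5.31) = 41.48
(4) 0.85(28.18) - 1.4(5.31) = 23.95 - 7.43 = 16.52
Combination 4 gives the minimum: 16.52 kN/m.

16.52 kN/m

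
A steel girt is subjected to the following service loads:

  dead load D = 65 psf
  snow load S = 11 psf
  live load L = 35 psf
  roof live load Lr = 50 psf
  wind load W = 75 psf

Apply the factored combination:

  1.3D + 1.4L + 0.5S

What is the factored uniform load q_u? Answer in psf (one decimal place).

139.0 psf

1.3(65) + 1.4(35) + 0.5(11) = 84.5 + 49.0 + 5.5 = 139.0
q_u = 139.0 psf.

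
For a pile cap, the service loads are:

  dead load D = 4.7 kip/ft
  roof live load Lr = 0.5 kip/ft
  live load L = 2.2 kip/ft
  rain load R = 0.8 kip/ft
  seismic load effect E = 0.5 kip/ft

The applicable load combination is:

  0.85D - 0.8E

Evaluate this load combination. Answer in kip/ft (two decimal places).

3.60 kip/ft

0.85(4.7) - 0.8(0.5) = 4.00 - 0.40 = 3.60
w_u = 3.60 kip/ft.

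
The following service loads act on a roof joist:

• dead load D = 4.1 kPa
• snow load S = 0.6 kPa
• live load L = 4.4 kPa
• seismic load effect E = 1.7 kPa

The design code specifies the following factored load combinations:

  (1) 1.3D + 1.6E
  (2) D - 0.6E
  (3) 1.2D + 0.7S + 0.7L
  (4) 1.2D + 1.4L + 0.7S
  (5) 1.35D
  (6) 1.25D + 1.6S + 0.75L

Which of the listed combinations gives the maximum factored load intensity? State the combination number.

Combination 4

(1) 1.3(4.1) + 1.6(1.7) = 8.1
(2) 1.0(4.1) - 0.6(1.7) = 4.1 - 1.0 = 3.1
(3) 1.2(4.1) + 0.7(0.6) + 0.7(4.4) = 4.9 + 0.4 + 3.1 = 8.4
(4) 1.2(4.1) + 1.4(4.4) + 0.7(0.6) = 4.9 + 6.2 + 0.4 = 11.5
(5) 1.35(4.1) = 5.5
(6) 1.25(4.1) + 1.6(0.6) + 0.75(4.4) = 5.1 + 1.0 + 3.3 = 9.4
The largest value is 11.5 kPa from combination 4.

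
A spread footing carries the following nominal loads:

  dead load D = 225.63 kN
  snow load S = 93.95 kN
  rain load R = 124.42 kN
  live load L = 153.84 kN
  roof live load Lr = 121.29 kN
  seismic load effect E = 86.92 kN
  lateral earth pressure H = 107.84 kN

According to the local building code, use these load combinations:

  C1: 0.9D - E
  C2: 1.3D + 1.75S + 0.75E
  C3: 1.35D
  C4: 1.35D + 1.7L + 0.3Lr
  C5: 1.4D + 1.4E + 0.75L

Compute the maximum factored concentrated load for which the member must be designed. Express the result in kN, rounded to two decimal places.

C1: 0.9(225.63) - 1.0(86.92) = 116.15
C2: 1.3(225.63) + 1.75(93.95) + 0.75(86.92) = 522.92
C3: 1.35(225.63) = 304.60
C4: 1.35(225.63) + 1.7(153.84) + 0.3(121.29) = 602.52
C5: 1.4(225.63) + 1.4(86.92) + 0.75(153.84) = 552.95
Maximum is from combination 4.

602.52 kN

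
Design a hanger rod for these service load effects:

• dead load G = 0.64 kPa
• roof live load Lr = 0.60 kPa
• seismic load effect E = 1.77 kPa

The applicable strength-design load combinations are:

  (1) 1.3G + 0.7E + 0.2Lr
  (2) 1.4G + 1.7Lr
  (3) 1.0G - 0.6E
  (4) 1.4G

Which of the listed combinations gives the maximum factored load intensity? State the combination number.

Combination 1

(1) 1.3(0.64) + 0.7(1.77) + 0.2(0.60) = 0.83 + 1.24 + 0.12 = 2.19
(2) 1.4(0.64) + 1.7(0.60) = 0.90 + 1.02 = 1.92
(3) 1.0(0.64) - 0.6(1.77) = 0.64 - 1.06 = -0.42
(4) 1.4(0.64) = 0.90
The largest value is 2.19 kPa from combination 1.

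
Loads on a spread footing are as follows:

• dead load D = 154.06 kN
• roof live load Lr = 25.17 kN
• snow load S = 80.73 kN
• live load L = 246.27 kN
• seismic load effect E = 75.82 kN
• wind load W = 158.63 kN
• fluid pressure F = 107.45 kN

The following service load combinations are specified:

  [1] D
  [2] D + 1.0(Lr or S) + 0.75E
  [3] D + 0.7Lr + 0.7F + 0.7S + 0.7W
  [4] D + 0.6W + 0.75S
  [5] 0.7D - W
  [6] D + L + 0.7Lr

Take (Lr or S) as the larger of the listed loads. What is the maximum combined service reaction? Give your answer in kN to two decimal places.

(Lr or S) → S = 80.73 kN.
[1] 1.0(154.06) = 154.06
[2] 1.0(154.06) + 1.0(80.73) + 0.75(75.82) = 154.06 + 80.73 + 56.87 = 291.66
[3] 1.0(154.06) + 0.7(25.17) + 0.7(107.45) + 0.7(80.73) + 0.7(158.63) = 154.06 + 17.62 + 75.22 + 56.51 + 111.04 = 414.45
[4] 1.0(154.06) + 0.6(158.63) + 0.75(80.73) = 154.06 + 95.18 + 60.55 = 309.79
[5] 0.7(154.06) - 1.0(158.63) = 107.84 - 158.63 = -50.79
[6] 1.0(154.06) + 1.0(246.27) + 0.7(25.17) = 154.06 + 246.27 + 17.62 = 417.95
Combination 6 governs: V = 417.95 kN.

417.95 kN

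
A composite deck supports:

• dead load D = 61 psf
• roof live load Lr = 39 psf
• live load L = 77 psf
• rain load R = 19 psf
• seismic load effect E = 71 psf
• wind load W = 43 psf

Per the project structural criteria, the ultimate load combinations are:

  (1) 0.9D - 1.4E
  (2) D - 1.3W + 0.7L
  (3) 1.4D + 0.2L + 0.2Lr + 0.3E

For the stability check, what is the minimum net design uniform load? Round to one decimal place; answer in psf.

-44.5 psf

(1) 0.9(61) - 1.4(71) = -44.5
(2) 1.0(61) - 1.3(43) + 0.7(77) = 59.0
(3) 1.4(61) + 0.2(77) + 0.2(39) + 0.3(71) = 129.9
Combination 1 gives the minimum: -44.5 psf.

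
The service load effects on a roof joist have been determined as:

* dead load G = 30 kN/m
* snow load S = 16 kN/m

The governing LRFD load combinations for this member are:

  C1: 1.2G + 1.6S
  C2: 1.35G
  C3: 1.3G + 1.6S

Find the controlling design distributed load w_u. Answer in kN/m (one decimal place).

C1: 1.2(30) + 1.6(16) = 36.0 + 25.6 = 61.6
C2: 1.35(30) = 40.5
C3: 1.3(30) + 1.6(16) = 39.0 + 25.6 = 64.6
The controlling combination is 3, giving 64.6 kN/m.

64.6 kN/m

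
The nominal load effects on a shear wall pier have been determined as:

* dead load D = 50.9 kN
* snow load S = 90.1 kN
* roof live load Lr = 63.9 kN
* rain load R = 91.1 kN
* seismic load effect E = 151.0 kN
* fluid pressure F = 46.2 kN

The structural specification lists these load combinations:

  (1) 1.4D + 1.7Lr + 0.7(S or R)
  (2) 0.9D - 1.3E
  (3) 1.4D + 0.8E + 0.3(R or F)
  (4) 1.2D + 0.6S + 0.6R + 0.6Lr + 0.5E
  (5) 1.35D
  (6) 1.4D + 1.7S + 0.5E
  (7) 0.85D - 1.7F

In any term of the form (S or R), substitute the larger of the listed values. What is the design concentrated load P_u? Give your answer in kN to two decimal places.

299.93 kN

(S or R) → R = 91.1 kN; (R or F) → R = 91.1 kN.
(1) 1.4(50.9) + 1.7(63.9) + 0.7(91.1) = 71.26 + 108.63 + 63.77 = 243.66
(2) 0.9(50.9) - 1.3(151.0) = 45.81 - 196.30 = -150.49
(3) 1.4(50.9) + 0.8(151.0) + 0.3(91.1) = 71.26 + 120.80 + 27.33 = 219.39
(4) 1.2(50.9) + 0.6(90.1) + 0.6(91.1) + 0.6(63.9) + 0.5(151.0) = 61.08 + 54.06 + 54.66 + 38.34 + 75.50 = 283.64
(5) 1.35(50.9) = 68.72
(6) 1.4(50.9) + 1.7(90.1) + 0.5(151.0) = 71.26 + 153.17 + 75.50 = 299.93
(7) 0.85(50.9) - 1.7(46.2) = -35.28
Maximum is from combination 6.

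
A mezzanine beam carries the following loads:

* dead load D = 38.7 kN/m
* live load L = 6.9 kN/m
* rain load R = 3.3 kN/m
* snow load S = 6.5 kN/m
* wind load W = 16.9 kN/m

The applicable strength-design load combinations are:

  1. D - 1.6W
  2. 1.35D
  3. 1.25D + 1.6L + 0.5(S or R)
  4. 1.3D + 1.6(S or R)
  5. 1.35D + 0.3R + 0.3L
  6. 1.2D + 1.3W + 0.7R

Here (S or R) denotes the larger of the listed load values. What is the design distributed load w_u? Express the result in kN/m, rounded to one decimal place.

70.7 kN/m

(S or R) → S = 6.5 kN/m.
1. 1.0(38.7) - 1.6(16.9) = 38.7 - 27.0 = 11.7
2. 1.35(38.7) = 52.2
3. 1.25(38.7) + 1.6(6.9) + 0.5(6.5) = 48.4 + 11.0 + 3.3 = 62.7
4. 1.3(38.7) + 1.6(6.5) = 50.3 + 10.4 = 60.7
5. 1.35(38.7) + 0.3(3.3) + 0.3(6.9) = 52.2 + 1.0 + 2.1 = 55.3
6. 1.2(38.7) + 1.3(16.9) + 0.7(3.3) = 46.4 + 22.0 + 2.3 = 70.7
The controlling combination is 6, giving 70.7 kN/m.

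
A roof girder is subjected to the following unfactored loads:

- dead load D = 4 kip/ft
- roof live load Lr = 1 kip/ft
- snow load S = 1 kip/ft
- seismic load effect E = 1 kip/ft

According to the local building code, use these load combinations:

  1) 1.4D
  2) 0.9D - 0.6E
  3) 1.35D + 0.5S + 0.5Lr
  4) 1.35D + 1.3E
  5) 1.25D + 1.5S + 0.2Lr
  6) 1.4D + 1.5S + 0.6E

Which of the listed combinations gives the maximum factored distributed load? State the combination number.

1) 1.4(4) = 5.6
2) 0.9(4) - 0.6(1) = 3.6 - 0.6 = 3.0
3) 1.35(4) + 0.5(1) + 0.5(1) = 5.4 + 0.5 + 0.5 = 6.4
4) 1.35(4) + 1.3(1) = 5.4 + 1.3 = 6.7
5) 1.25(4) + 1.5(1) + 0.2(1) = 5.0 + 1.5 + 0.2 = 6.7
6) 1.4(4) + 1.5(1) + 0.6(1) = 5.6 + 1.5 + 0.6 = 7.7
The largest value is 7.7 kip/ft from combination 6.

Combination 6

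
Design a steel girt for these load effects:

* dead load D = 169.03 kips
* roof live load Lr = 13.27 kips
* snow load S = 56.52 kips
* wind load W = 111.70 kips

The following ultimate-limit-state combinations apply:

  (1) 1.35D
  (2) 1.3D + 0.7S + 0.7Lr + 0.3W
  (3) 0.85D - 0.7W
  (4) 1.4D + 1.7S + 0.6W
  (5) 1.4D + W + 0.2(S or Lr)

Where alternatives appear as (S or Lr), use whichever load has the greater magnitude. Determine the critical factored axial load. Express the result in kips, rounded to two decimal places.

399.75 kips

(S or Lr) → S = 56.52 kips.
(1) 1.35(169.03) = 228.19
(2) 1.3(169.03) + 0.7(56.52) + 0.7(13.27) + 0.3(111.70) = 219.74 + 39.56 + 9.29 + 33.51 = 302.10
(3) 0.85(169.03) - 0.7(111.70) = 143.68 - 78.19 = 65.49
(4) 1.4(169.03) + 1.7(56.52) + 0.6(111.70) = 399.75
(5) 1.4(169.03) + 1.0(111.70) + 0.2(56.52) = 359.65
Maximum is from combination 4.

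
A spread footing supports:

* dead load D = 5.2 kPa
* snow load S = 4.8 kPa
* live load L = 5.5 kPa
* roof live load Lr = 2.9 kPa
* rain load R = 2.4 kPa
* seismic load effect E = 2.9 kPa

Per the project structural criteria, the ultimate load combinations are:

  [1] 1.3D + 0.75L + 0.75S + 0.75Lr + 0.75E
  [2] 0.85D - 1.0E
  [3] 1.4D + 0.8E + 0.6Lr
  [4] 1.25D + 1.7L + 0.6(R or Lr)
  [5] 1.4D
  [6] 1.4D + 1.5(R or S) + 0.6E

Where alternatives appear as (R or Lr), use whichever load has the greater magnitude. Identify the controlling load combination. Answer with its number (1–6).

Combination 1

(R or Lr) → Lr = 2.9 kPa; (R or S) → S = 4.8 kPa.
[1] 1.3(5.2) + 0.75(5.5) + 0.75(4.8) + 0.75(2.9) + 0.75(2.9) = 18.8
[2] 0.85(5.2) - 1.0(2.9) = 1.5
[3] 1.4(5.2) + 0.8(2.9) + 0.6(2.9) = 11.3
[4] 1.25(5.2) + 1.7(5.5) + 0.6(2.9) = 17.6
[5] 1.4(5.2) = 7.3
[6] 1.4(5.2) + 1.5(4.8) + 0.6(2.9) = 16.2
The largest value is 18.8 kPa from combination 1.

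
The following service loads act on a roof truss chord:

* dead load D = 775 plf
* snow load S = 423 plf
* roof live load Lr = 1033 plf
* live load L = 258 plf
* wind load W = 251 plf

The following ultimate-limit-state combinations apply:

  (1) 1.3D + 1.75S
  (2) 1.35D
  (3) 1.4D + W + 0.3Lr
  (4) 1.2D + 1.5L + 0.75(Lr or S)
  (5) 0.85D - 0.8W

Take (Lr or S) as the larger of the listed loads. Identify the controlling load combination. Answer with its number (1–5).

Combination 4

(Lr or S) → Lr = 1033 plf.
(1) 1.3(775) + 1.75(423) = 1007.50 + 740.25 = 1747.75
(2) 1.35(775) = 1046.25
(3) 1.4(775) + 1.0(251) + 0.3(1033) = 1085.00 + 251.00 + 309.90 = 1645.90
(4) 1.2(775) + 1.5(258) + 0.75(1033) = 930.00 + 387.00 + 774.75 = 2091.75
(5) 0.85(775) - 0.8(251) = 658.75 - 200.80 = 457.95
The largest value is 2091.75 plf from combination 4.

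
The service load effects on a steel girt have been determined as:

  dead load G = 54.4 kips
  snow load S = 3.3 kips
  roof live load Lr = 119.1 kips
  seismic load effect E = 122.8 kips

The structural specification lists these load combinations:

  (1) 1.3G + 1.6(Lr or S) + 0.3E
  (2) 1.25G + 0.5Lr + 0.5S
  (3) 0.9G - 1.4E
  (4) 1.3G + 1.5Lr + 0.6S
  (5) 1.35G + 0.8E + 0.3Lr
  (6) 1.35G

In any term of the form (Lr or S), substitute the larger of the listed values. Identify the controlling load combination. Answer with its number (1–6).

Combination 1

(Lr or S) → Lr = 119.1 kips.
(1) 1.3(54.4) + 1.6(119.1) + 0.3(122.8) = 70.72 + 190.56 + 36.84 = 298.12
(2) 1.25(54.4) + 0.5(119.1) + 0.5(3.3) = 68.00 + 59.55 + 1.65 = 129.20
(3) 0.9(54.4) - 1.4(122.8) = 48.96 - 171.92 = -122.96
(4) 1.3(54.4) + 1.5(119.1) + 0.6(3.3) = 70.72 + 178.65 + 1.98 = 251.35
(5) 1.35(54.4) + 0.8(122.8) + 0.3(119.1) = 73.44 + 98.24 + 35.73 = 207.41
(6) 1.35(54.4) = 73.44
The largest value is 298.12 kips from combination 1.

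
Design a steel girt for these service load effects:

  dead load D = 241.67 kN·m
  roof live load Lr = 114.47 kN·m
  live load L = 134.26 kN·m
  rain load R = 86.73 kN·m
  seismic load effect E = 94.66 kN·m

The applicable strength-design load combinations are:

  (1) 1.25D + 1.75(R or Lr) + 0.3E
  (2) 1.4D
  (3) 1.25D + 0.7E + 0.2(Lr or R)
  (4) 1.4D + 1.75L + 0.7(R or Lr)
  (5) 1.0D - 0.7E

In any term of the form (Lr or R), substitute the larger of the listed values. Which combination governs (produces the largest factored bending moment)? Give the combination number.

Combination 4

(R or Lr) → Lr = 114.47 kN·m; (Lr or R) → Lr = 114.47 kN·m.
(1) 1.25(241.67) + 1.75(114.47) + 0.3(94.66) = 302.09 + 200.32 + 28.40 = 530.81
(2) 1.4(241.67) = 338.34
(3) 1.25(241.67) + 0.7(94.66) + 0.2(114.47) = 302.09 + 66.26 + 22.89 = 391.24
(4) 1.4(241.67) + 1.75(134.26) + 0.7(114.47) = 653.42
(5) 1.0(241.67) - 0.7(94.66) = 241.67 - 66.26 = 175.41
The largest value is 653.42 kN·m from combination 4.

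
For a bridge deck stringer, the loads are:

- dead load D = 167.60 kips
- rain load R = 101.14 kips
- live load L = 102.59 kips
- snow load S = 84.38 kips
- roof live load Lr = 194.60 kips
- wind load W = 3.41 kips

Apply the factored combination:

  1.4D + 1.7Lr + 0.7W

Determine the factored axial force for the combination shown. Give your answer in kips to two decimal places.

1.4(167.60) + 1.7(194.60) + 0.7(3.41) = 234.64 + 330.82 + 2.39 = 567.85
P_u = 567.85 kips.

567.85 kips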